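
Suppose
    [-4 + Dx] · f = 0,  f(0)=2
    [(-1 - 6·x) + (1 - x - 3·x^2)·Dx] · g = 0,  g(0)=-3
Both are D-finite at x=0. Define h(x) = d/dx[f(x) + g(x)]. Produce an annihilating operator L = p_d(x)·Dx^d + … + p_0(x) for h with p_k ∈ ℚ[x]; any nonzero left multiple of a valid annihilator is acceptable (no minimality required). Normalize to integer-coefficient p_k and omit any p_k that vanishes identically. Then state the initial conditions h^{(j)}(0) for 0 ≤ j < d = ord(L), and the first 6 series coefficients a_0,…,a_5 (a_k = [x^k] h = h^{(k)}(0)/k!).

f: a_k = 2, 8, 16, 64/3, 64/3, 256/15, …
g: a_k = -3, -3, -12, -21, -57, -120, …
h₀=f+g: left-lcm gives L₀, ord ≤ 2.
h₀' ⇒ L via d/dx closure of L₀.
L = (20 + 496·x + 552·x^2 + 2160·x^3 + 1296·x^4) + (-13 - 112·x - 298·x^2 - 516·x^3 + 360·x^4 + 432·x^5)·Dx + (2 - 3·x + 40·x^2 - 6·x^3 - 171·x^4 - 108·x^5)·Dx^2  (order 2).
h: a_k = 5, 8, 1, -428/3, -1544/3, -25166/15, …
ICs: h(0) = 5, h′(0) = 8.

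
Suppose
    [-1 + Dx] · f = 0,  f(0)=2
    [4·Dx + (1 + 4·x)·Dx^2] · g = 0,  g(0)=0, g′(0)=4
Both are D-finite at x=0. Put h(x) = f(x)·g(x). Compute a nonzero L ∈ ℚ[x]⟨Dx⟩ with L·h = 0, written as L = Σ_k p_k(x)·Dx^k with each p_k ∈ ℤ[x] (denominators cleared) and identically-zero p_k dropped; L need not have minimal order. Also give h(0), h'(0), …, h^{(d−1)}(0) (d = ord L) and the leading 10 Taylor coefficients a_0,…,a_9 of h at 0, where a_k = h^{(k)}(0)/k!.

L = (-3 + 4·x) + (2 - 8·x)·Dx + (1 + 4·x)·Dx^2  (order 2).
h: a_k = 0, 8, -8, 92/3, -92, 1503/5, -9119/9, 2205587/630, -1109003/90, 665269331/15120, …
ICs: h(0) = 0, h′(0) = 8.

f: a_k = 2, 2, 1, 1/3, 1/12, 1/60, 1/360, 1/2520, 1/20160, 1/181440, …
g: a_k = 0, 4, -8, 64/3, -64, 1024/5, -2048/3, 16384/7, -8192, 262144/9, …
h₀=f·g: eliminate ⇒ L₀, order ≤ 1·2.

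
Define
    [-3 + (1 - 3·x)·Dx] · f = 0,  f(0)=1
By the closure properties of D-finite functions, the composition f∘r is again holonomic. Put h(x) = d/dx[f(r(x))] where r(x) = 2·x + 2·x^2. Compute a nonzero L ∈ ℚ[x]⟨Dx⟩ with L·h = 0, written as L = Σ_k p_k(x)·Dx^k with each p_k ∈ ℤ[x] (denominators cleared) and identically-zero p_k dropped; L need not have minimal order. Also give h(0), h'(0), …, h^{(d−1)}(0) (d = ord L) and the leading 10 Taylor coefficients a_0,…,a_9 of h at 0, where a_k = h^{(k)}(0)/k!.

L = (14 + 36·x + 36·x^2) + (-1 + 4·x + 18·x^2 + 12·x^3)·Dx  (order 1).
h: a_k = 6, 84, 864, 7920, 68040, 561168, 4499712, 35344512, 273287520, 2087000640, …
ICs: h(0) = 6.

f: a_k = 1, 3, 9, 27, 81, 243, 729, 2187, 6561, 19683, …
f∘r: x↦r, Dx↦Dx/r' in L_f ⇒ L₀.
Differentiate: ansatz ord ≤ ord L₀ ⇒ L.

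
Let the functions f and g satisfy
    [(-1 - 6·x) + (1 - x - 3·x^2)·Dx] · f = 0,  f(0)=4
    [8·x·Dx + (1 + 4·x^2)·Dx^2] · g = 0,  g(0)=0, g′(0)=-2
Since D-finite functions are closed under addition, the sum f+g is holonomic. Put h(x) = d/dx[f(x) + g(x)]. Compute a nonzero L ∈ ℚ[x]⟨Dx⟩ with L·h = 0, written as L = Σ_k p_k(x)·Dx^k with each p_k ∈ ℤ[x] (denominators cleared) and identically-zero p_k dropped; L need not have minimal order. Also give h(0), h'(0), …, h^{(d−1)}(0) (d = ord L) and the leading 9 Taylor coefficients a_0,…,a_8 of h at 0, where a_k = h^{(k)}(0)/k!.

f: a_k = 4, 4, 16, 28, 76, 160, 388, 868, 2032, …
g: a_k = 0, -2, 0, 8/3, 0, -32/5, 0, 128/7, 0, …
f+g: L₀ = lclm(L_f,L_g), ord ≤ 1+2.
Differentiate: ansatz ord ≤ ord L₀ ⇒ L.
L = (-32 + 128·x + 1488·x^2 + 2880·x^3 + 8424·x^4 + 2592·x^6) + (25 + 160·x + 214·x^2 + 1188·x^3 + 2628·x^4 + 6264·x^5 + 432·x^6 + 2592·x^7)·Dx + (-4 - 9·x - 54·x^2 + 66·x^3 + x^4 + 444·x^5 + 720·x^6 + 144·x^7 + 432·x^8)·Dx^2  (order 2).
h: a_k = 2, 32, 92, 304, 768, 2328, 6204, 16256, 41212, …
ICs: h(0) = 2, h′(0) = 32.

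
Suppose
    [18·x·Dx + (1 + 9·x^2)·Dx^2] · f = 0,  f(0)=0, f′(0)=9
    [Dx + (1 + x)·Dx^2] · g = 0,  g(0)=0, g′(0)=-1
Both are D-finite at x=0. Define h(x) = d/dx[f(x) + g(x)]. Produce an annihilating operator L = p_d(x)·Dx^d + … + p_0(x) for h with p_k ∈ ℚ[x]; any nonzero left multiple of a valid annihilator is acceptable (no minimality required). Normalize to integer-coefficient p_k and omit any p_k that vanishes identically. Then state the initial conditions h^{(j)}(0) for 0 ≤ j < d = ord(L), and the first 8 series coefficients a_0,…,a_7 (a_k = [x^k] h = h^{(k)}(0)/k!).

f: a_k = 0, 9, 0, -27, 0, 729/5, 0, -6561/7, …
g: a_k = 0, -1, 1/2, -1/3, 1/4, -1/5, 1/6, -1/7, …
L₀ := lclm(L_f,L_g); ord L₀ ≤ 2+2.
h₀' ⇒ L via d/dx closure of L₀.
L = (-18 - 54·x + 486·x^2 + 162·x^3) + (-20 - 36·x + 432·x^2 + 972·x^3 + 324·x^4)·Dx + (-1 + 17·x + 18·x^2 + 162·x^3 + 243·x^4 + 81·x^5)·Dx^2  (order 2).
h: a_k = 8, 1, -82, 1, 728, 1, -6562, 1, …
ICs: h(0) = 8, h′(0) = 1.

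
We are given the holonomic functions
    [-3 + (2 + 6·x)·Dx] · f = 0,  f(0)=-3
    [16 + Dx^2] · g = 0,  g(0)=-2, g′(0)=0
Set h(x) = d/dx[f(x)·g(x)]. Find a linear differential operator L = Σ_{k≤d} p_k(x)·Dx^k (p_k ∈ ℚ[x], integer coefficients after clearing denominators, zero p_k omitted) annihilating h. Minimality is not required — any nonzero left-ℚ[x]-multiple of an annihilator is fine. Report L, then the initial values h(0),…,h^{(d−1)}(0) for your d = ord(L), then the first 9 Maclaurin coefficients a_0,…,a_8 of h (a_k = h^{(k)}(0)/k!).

f: a_k = -3, -9/2, 27/8, -81/16, 1215/128, -5103/256, 45927/1024, -216513/2048, 8444007/32768, …
g: a_k = -2, 0, 16, 0, -64/3, 0, 512/45, 0, -1024/315, …
f·g: L₀ = L_f ⊗_s L_g, ord ≤ 1·2.
Differentiate: ansatz ord ≤ ord L₀ ⇒ L.
L = (9613 + 83712·x + 273024·x^2 + 442368·x^3 + 331776·x^4) + (-444 - 5940·x - 20736·x^2 - 20736·x^3)·Dx + (364 + 3720·x + 14796·x^2 + 27648·x^3 + 20736·x^4)·Dx^2  (order 2).
h: a_k = 9, -219/2, -1485/8, 6337/16, 35115/128, -337609/1280, -1817053/5120, 82369729/215040, -214448463/1146880, …
ICs: h(0) = 9, h′(0) = -219/2.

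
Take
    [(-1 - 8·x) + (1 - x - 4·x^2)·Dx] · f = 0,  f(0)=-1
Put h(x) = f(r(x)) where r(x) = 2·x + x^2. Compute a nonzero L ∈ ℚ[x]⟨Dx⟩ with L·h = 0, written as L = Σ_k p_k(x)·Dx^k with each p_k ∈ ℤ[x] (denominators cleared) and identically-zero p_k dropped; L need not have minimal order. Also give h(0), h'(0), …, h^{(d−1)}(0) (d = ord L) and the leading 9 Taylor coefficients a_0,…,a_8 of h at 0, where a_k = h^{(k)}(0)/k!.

L = (2 + 34·x + 48·x^2 + 16·x^3) + (-1 + 2·x + 17·x^2 + 16·x^3 + 4·x^4)·Dx  (order 1).
h: a_k = -1, -2, -21, -92, -577, -3062, -17489, -96632, -541877, …
ICs: h(0) = -1.

f: a_k = -1, -1, -5, -9, -29, -65, -181, -441, -1165, …
Change of var in L_f (x↦r) gives L₀.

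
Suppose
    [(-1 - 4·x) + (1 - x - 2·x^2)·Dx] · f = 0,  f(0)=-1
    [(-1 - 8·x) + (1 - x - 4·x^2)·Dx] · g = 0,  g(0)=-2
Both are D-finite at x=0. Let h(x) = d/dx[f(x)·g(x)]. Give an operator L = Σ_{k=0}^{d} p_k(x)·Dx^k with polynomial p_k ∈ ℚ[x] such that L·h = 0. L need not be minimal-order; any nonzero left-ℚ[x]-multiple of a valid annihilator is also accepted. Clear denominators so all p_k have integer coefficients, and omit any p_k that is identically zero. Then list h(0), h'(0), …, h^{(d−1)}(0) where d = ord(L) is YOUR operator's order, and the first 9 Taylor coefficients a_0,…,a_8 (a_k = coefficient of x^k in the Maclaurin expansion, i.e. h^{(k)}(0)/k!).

L = (9 + 12·x - 9·x^2 - 272·x^3 - 144·x^4 + 720·x^5 + 640·x^6) + (-1 - 3·x + 24·x^2 + 17·x^3 - 115·x^4 - 66·x^5 + 168·x^6 + 128·x^7)·Dx  (order 1).
h: a_k = 4, 36, 132, 552, 1780, 5964, 18116, 55248, 161460, …
ICs: h(0) = 4.

f: a_k = -1, -1, -3, -5, -11, -21, -43, -85, -171, …
g: a_k = -2, -2, -10, -18, -58, -130, -362, -882, -2330, …
L₀ := L_f ⊗_s L_g (sym. prod.), ord ≤ 1.
h=h₀': d/dx-closure on L₀ ⇒ L.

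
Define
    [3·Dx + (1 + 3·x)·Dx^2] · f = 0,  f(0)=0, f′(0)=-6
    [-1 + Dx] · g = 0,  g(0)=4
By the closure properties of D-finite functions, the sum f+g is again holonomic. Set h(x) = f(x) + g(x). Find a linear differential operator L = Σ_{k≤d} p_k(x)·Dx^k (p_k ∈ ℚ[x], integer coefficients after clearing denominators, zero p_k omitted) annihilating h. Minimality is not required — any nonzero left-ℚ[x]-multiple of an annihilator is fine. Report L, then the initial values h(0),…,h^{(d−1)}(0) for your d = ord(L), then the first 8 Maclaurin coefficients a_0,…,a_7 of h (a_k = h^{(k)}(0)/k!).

L = (-21 - 9·x)·Dx + (17 - 6·x - 9·x^2)·Dx^2 + (4 + 15·x + 9·x^2)·Dx^3  (order 3).
h: a_k = 4, -2, 11, -52/3, 122/3, -583/6, 43741/180, -787319/1260, …
ICs: h(0) = 4, h′(0) = -2, h′′(0) = 22.

f: a_k = 0, -6, 9, -18, 81/2, -486/5, 243, -4374/7, …
g: a_k = 4, 4, 2, 2/3, 1/6, 1/30, 1/180, 1/1260, …
h₀=f+g: left-lcm gives L₀, ord ≤ 3.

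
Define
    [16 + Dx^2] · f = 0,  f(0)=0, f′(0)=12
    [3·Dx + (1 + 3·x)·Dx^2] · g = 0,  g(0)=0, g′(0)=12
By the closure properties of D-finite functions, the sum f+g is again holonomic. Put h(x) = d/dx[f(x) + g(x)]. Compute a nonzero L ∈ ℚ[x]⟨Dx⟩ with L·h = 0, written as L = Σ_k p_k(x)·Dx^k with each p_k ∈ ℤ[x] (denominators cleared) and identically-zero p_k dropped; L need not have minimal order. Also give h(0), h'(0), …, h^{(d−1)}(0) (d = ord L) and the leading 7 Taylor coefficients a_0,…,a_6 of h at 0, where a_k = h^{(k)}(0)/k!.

f: a_k = 0, 12, 0, -32, 0, 128/5, 0, …
g: a_k = 0, 12, -18, 36, -81, 972/5, -486, …
Sum ⇒ L₀ = lclm(L_f,L_g) in ℚ(x)⟨Dx⟩.
Differentiate: ansatz ord ≤ ord L₀ ⇒ L.
L = (1680 + 2304·x + 3456·x^2) + (272 + 1584·x + 3456·x^2 + 3456·x^3)·Dx + (105 + 144·x + 216·x^2)·Dx^2 + (17 + 99·x + 216·x^2 + 216·x^3)·Dx^3  (order 3).
h: a_k = 24, -36, 12, -324, 1100, -2916, 130196/15, …
ICs: h(0) = 24, h′(0) = -36, h′′(0) = 24.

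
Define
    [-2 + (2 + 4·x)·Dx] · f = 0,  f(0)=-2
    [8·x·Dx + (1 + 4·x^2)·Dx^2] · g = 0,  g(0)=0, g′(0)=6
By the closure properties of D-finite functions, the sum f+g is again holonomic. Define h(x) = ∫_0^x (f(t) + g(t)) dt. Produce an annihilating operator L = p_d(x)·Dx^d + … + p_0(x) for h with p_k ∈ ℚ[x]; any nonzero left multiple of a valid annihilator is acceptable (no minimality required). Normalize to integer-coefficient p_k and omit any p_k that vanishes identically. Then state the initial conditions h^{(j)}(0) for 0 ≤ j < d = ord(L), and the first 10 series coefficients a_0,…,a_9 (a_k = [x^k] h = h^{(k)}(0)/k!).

f: a_k = -2, -2, 1, -1, 5/4, -7/4, 21/8, -33/8, 429/64, -715/64, …
g: a_k = 0, 6, 0, -8, 0, 96/5, 0, -384/7, 0, 512/3, …
Sum ⇒ L₀ = lclm(L_f,L_g) in ℚ(x)⟨Dx⟩.
∫: right-multiply L₀ by Dx.
L = (-8 - 40·x + 96·x^2 + 96·x^3)·Dx^2 + (-11 - 32·x + 40·x^2 + 384·x^3 + 336·x^4)·Dx^3 + (-1 + 6·x + 24·x^2 + 48·x^3 + 112·x^4 + 96·x^5)·Dx^4  (order 4).
h: a_k = 0, -2, 2, 1/3, -9/4, 1/4, 349/120, 3/8, -3303/448, 143/192, …
ICs: h(0) = 0, h′(0) = -2, h′′(0) = 4, h′′′(0) = 2.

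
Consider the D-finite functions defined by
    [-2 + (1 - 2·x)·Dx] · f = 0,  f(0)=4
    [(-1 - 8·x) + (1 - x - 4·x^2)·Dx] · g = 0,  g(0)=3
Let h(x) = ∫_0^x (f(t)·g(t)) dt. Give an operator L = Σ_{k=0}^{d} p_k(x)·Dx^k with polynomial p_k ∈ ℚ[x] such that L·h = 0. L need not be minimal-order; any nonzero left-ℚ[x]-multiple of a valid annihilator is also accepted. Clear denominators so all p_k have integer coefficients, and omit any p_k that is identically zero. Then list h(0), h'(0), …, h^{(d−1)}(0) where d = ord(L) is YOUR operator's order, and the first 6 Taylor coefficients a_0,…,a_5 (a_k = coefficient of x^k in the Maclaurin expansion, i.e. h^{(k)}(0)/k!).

L = (-3 - 4·x + 24·x^2)·Dx + (1 - 3·x - 2·x^2 + 8·x^3)·Dx^2  (order 2).
h: a_k = 0, 12, 18, 44, 93, 1092/5, …
ICs: h(0) = 0, h′(0) = 12.

f: a_k = 4, 8, 16, 32, 64, 128, …
g: a_k = 3, 3, 15, 27, 87, 195, …
Product ⇒ symmetric product L₀, ord ≤ 1.
∫: right-multiply L₀ by Dx.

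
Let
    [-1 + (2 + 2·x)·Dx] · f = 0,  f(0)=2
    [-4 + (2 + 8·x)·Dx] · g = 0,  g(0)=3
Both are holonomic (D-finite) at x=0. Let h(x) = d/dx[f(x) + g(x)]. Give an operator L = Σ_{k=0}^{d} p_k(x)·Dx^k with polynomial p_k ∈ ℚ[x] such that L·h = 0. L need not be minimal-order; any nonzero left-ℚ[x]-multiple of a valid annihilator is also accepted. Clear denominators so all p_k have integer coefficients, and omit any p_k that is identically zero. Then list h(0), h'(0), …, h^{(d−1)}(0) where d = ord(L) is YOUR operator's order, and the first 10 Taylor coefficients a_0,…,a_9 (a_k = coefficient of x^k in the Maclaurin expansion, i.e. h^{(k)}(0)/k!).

f: a_k = 2, 1, -1/4, 1/8, -5/64, 7/128, -21/512, 33/1024, -429/16384, 715/32768, …
g: a_k = 3, 6, -6, 12, -30, 84, -252, 792, -2574, 8580, …
h₀=f+g: left-lcm gives L₀, ord ≤ 2.
Differentiate: ansatz ord ≤ ord L₀ ⇒ L.
L = -6 + (-15 - 24·x)·Dx + (-2 - 10·x - 8·x^2)·Dx^2  (order 2).
h: a_k = 7, -25/2, 291/8, -1925/16, 53795/128, -387135/256, 5677287/1024, -42172845/2048, 2530351395/32768, -19118174075/65536, …
ICs: h(0) = 7, h′(0) = -25/2.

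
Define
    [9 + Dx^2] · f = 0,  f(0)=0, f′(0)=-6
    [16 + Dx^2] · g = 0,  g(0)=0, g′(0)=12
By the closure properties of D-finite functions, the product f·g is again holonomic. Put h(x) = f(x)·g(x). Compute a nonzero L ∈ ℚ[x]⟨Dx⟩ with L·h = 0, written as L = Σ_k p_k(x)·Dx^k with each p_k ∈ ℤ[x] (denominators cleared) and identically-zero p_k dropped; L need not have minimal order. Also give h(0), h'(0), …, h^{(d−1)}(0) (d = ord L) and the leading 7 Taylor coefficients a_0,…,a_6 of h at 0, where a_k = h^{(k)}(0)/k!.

f: a_k = 0, -6, 0, 9, 0, -81/20, 0, …
g: a_k = 0, 12, 0, -32, 0, 128/5, 0, …
L₀ := L_f ⊗_s L_g (sym. prod.), ord ≤ 4.
L = 49 + 50·Dx^2 + Dx^4  (order 4).
h: a_k = 0, 0, -72, 0, 300, 0, -2451/5, …
ICs: h(0) = 0, h′(0) = 0, h′′(0) = -144, h′′′(0) = 0.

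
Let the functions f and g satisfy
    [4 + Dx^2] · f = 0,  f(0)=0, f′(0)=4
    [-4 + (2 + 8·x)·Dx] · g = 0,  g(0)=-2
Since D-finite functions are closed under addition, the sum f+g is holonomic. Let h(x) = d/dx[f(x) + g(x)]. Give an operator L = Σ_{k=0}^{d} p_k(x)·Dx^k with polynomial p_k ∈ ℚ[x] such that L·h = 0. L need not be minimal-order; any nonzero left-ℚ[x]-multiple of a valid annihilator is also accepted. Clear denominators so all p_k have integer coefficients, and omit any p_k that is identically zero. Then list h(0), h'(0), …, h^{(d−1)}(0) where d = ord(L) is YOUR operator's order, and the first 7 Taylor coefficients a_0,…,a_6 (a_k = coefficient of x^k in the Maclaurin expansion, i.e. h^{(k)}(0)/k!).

L = (-32 - 16·x - 32·x^2) + (-4 - 24·x - 48·x^2 - 64·x^3)·Dx + (-8 - 4·x - 8·x^2)·Dx^2 + (-1 - 6·x - 12·x^2 - 16·x^3)·Dx^3  (order 3).
h: a_k = 0, 8, -32, 80, -832/3, 1008, -166336/45, …
ICs: h(0) = 0, h′(0) = 8, h′′(0) = -64.

f: a_k = 0, 4, 0, -8/3, 0, 8/15, 0, …
g: a_k = -2, -4, 4, -8, 20, -56, 168, …
Sum ⇒ L₀ = lclm(L_f,L_g) in ℚ(x)⟨Dx⟩.
h₀' ⇒ L via d/dx closure of L₀.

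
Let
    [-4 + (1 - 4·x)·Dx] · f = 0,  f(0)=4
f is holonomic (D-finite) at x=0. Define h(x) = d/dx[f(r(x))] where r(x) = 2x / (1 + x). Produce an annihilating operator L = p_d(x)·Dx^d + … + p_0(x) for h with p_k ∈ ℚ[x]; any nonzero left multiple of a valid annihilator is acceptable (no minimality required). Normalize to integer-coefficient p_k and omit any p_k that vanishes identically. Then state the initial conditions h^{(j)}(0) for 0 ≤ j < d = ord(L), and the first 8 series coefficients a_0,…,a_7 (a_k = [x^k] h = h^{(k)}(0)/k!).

L = 14 + (-1 + 7·x)·Dx  (order 1).
h: a_k = 32, 448, 4704, 43904, 384160, 3226944, 26353376, 210827008, …
ICs: h(0) = 32.

f: a_k = 4, 16, 64, 256, 1024, 4096, 16384, 65536, …
Substitute x→r, Dx→(1/r')Dx; clear ⇒ L₀.
h₀' ⇒ L via d/dx closure of L₀.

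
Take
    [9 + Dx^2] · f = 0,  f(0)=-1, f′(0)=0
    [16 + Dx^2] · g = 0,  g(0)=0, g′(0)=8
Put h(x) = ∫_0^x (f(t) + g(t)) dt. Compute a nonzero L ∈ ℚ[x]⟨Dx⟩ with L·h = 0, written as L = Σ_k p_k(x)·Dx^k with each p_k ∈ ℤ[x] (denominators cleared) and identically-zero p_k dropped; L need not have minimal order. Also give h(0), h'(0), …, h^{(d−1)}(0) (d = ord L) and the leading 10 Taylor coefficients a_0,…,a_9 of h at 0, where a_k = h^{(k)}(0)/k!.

L = 144·Dx + 25·Dx^3 + Dx^5  (order 5).
h: a_k = 0, -1, 4, 3/2, -16/3, -27/40, 128/45, 81/560, -256/315, -81/4480, …
ICs: h(0) = 0, h′(0) = -1, h′′(0) = 8, h′′′(0) = 9, h′′′′(0) = -128.

f: a_k = -1, 0, 9/2, 0, -27/8, 0, 81/80, 0, -729/4480, 0, …
g: a_k = 0, 8, 0, -64/3, 0, 256/15, 0, -2048/315, 0, 4096/2835, …
Sum ⇒ L₀ = lclm(L_f,L_g) in ℚ(x)⟨Dx⟩.
h=∫₀ˣh₀: take L = L₀·Dx.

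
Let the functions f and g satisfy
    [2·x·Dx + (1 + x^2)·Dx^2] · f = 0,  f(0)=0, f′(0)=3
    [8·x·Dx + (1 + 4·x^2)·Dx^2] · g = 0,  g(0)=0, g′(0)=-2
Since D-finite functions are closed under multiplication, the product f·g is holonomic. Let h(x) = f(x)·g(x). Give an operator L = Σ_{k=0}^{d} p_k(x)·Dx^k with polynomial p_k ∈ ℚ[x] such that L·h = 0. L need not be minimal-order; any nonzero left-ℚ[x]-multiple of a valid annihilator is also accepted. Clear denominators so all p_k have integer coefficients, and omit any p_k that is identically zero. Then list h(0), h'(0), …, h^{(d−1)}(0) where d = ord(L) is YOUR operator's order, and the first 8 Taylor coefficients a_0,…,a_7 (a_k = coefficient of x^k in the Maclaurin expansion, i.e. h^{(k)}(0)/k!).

L = (-96·x - 800·x^3 - 1024·x^5 + 640·x^7 + 1536·x^9)·Dx + (-20 - 412·x^2 - 1440·x^4 - 896·x^6 + 2240·x^8 + 2304·x^10)·Dx^2 + (-40·x - 280·x^3 - 480·x^5 + 272·x^7 + 1280·x^9 + 768·x^11)·Dx^3 + (-1 - 10·x^2 - 29·x^4 + 116·x^8 + 160·x^10 + 64·x^12)·Dx^4  (order 4).
h: a_k = 0, 0, -6, 0, 10, 0, -346/15, 0, …
ICs: h(0) = 0, h′(0) = 0, h′′(0) = -12, h′′′(0) = 0.

f: a_k = 0, 3, 0, -1, 0, 3/5, 0, -3/7, …
g: a_k = 0, -2, 0, 8/3, 0, -32/5, 0, 128/7, …
f·g: L₀ = L_f ⊗_s L_g, ord ≤ 2·2.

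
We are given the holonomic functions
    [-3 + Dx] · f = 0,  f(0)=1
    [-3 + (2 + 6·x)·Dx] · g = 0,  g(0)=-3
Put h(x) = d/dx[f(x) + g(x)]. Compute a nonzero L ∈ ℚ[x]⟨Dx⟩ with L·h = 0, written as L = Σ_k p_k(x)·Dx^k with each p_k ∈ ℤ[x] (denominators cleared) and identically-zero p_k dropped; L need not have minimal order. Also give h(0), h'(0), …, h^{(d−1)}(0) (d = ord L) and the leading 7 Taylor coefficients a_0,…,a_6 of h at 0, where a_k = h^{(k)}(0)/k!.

f: a_k = 1, 3, 9/2, 9/2, 27/8, 81/40, 81/80, …
g: a_k = -3, -9/2, 27/8, -81/16, 1215/128, -5103/256, 45927/1024, …
Sum ⇒ L₀ = lclm(L_f,L_g) in ℚ(x)⟨Dx⟩.
Differentiate: ansatz ord ≤ ord L₀ ⇒ L.
L = (-15 - 18·x) + (-1 - 24·x - 36·x^2)·Dx + (2 + 10·x + 12·x^2)·Dx^2  (order 2).
h: a_k = -3/2, 63/4, -27/16, 1647/32, -22923/256, 704457/2560, -7546851/10240, …
ICs: h(0) = -3/2, h′(0) = 63/4.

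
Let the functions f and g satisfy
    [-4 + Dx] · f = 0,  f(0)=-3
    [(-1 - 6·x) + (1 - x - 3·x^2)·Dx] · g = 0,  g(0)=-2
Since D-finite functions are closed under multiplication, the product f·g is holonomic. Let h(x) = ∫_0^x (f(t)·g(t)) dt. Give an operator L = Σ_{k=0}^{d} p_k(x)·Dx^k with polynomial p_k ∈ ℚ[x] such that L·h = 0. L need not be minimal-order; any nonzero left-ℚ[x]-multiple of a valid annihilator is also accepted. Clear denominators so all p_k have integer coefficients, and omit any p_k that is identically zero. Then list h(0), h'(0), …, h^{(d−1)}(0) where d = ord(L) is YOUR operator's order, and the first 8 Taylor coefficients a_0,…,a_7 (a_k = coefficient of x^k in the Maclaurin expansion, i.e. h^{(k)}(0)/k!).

f: a_k = -3, -12, -24, -32, -32, -128/5, -256/15, -1024/105, …
g: a_k = -2, -2, -8, -14, -38, -80, -194, -434, …
f·g: L₀ = L_f ⊗_s L_g, ord ≤ 1·1.
h=∫h₀ ⇒ L = L₀·Dx.
L = (5 + 2·x - 12·x^2)·Dx + (-1 + x + 3·x^2)·Dx^2  (order 2).
h: a_k = 0, 6, 15, 32, 125/2, 602/5, 3508/15, 1390/3, …
ICs: h(0) = 0, h′(0) = 6.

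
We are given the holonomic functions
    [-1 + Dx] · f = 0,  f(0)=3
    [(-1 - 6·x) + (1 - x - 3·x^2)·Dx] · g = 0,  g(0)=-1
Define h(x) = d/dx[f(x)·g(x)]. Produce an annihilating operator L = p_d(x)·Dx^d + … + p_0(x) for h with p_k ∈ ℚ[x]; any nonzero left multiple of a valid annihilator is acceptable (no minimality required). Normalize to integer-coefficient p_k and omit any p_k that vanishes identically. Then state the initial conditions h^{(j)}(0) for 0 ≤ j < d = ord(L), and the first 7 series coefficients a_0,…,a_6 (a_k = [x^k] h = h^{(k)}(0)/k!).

L = (11 + 26·x + 31·x^2 - 30·x^3 + 9·x^4) + (-2 - 3·x + 14·x^2 + 12·x^3 - 9·x^4)·Dx  (order 1).
h: a_k = -6, -33, -105, -677/2, -3793/4, -106447/40, -850483/120, …
ICs: h(0) = -6.

f: a_k = 3, 3, 3/2, 1/2, 1/8, 1/40, 1/240, …
g: a_k = -1, -1, -4, -7, -19, -40, -97, …
h₀=f·g: eliminate ⇒ L₀, order ≤ 1·1.
Differentiate: ansatz ord ≤ ord L₀ ⇒ L.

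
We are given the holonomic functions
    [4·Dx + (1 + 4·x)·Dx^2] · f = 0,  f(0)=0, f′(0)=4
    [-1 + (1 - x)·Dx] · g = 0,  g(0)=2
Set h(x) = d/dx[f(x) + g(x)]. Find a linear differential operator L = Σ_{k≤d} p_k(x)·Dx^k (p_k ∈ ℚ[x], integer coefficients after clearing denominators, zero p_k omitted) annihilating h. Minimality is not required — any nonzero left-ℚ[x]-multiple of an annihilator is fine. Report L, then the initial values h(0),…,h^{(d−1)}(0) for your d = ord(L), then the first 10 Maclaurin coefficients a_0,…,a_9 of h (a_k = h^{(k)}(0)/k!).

f: a_k = 0, 4, -8, 64/3, -64, 1024/5, -2048/3, 16384/7, -8192, 262144/9, …
g: a_k = 2, 2, 2, 2, 2, 2, 2, 2, 2, 2, …
L₀ := lclm(L_f,L_g); ord L₀ ≤ 2+1.
Differentiate: ansatz ord ≤ ord L₀ ⇒ L.
L = (-44 - 16·x) + (13 - 56·x - 32·x^2)·Dx + (3 + 11·x - 6·x^2 - 8·x^3)·Dx^2  (order 2).
h: a_k = 6, -12, 70, -248, 1034, -4084, 16398, -65520, 262162, -1048556, …
ICs: h(0) = 6, h′(0) = -12.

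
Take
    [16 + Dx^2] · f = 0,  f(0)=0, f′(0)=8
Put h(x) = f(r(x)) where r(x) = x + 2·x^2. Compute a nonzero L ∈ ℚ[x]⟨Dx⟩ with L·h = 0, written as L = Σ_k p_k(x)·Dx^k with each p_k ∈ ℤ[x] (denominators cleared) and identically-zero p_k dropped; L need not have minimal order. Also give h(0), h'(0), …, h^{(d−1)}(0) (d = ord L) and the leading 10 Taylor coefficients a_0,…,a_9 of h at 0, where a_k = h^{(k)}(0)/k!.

f: a_k = 0, 8, 0, -64/3, 0, 256/15, 0, -2048/315, 0, 4096/2835, …
f∘r: x↦r, Dx↦Dx/r' in L_f ⇒ L₀.
L = (16 + 192·x + 768·x^2 + 1024·x^3) - 4·Dx + (1 + 4·x)·Dx^2  (order 2).
h: a_k = 0, 8, 16, -64/3, -128, -3584/15, 0, 212992/315, 57344/45, 2326528/2835, …
ICs: h(0) = 0, h′(0) = 8.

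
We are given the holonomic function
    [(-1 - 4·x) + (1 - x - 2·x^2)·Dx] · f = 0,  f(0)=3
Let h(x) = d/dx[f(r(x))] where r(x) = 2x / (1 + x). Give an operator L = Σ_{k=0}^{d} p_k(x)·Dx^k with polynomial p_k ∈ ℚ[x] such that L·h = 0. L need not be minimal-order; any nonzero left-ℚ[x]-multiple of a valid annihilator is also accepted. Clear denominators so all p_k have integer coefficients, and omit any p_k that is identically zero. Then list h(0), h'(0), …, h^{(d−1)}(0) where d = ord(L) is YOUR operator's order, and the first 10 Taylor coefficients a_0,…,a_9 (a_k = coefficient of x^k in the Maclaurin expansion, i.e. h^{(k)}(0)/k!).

f: a_k = 3, 3, 9, 15, 33, 63, 129, 255, 513, 1023, …
h₀=f(r): pull back L_f along r ⇒ L₀.
Differentiate: ansatz ord ≤ ord L₀ ⇒ L.
L = (10 + 54·x + 270·x^2 + 162·x^3) + (-1 - 10·x + 90·x^3 + 81·x^4)·Dx  (order 1).
h: a_k = 6, 60, 162, 1080, 2430, 14580, 30618, 174960, 354294, 1968300, …
ICs: h(0) = 6.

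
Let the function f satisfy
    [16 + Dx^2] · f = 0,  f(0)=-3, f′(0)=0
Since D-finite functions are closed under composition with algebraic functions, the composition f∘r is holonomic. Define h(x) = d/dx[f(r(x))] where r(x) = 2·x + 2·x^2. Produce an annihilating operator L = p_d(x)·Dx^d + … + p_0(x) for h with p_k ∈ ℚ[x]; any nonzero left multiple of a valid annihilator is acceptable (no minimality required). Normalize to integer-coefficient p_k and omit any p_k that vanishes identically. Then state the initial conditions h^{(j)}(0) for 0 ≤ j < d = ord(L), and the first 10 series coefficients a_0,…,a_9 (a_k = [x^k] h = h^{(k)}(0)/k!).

L = (76 + 512·x + 1536·x^2 + 2048·x^3 + 1024·x^4) + (-6 - 12·x)·Dx + (1 + 4·x + 4·x^2)·Dx^2  (order 2).
h: a_k = 0, 192, 576, -1664, -10240, -59392/5, 157696/5, 12283904/105, 3735552/35, -167084032/945, …
ICs: h(0) = 0, h′(0) = 192.

f: a_k = -3, 0, 24, 0, -32, 0, 256/15, 0, -512/105, 0, …
Substitute x→r, Dx→(1/r')Dx; clear ⇒ L₀.
Differentiate: ansatz ord ≤ ord L₀ ⇒ L.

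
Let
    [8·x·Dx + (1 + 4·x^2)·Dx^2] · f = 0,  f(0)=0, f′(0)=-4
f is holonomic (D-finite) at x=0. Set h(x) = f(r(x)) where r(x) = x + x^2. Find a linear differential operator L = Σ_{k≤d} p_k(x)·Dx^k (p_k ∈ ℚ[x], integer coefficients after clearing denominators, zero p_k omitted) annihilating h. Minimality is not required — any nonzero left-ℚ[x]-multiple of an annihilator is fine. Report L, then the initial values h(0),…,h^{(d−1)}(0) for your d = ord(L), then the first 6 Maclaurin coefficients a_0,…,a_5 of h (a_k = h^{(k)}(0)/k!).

f: a_k = 0, -4, 0, 16/3, 0, -64/5, …
h₀=f(r): pull back L_f along r ⇒ L₀.
L = (-2 + 8·x + 32·x^2 + 48·x^3 + 24·x^4)·Dx + (1 + 2·x + 4·x^2 + 16·x^3 + 20·x^4 + 8·x^5)·Dx^2  (order 2).
h: a_k = 0, -4, -4, 16/3, 16, 16/5, …
ICs: h(0) = 0, h′(0) = -4.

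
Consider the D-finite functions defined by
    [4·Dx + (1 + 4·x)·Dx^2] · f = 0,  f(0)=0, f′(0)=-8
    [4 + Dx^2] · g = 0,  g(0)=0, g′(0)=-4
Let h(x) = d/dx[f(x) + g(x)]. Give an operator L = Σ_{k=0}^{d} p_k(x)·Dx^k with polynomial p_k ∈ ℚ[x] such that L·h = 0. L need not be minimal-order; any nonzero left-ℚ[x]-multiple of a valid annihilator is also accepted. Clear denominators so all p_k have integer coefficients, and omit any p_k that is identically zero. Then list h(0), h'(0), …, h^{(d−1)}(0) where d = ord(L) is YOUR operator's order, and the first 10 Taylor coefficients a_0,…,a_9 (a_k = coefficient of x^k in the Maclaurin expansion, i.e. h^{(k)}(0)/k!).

f: a_k = 0, -8, 16, -128/3, 128, -2048/5, 4096/3, -32768/7, 16384, -524288/9, …
g: a_k = 0, -4, 0, 8/3, 0, -8/15, 0, 16/315, 0, -8/2835, …
Sum ⇒ L₀ = lclm(L_f,L_g) in ℚ(x)⟨Dx⟩.
h₀' ⇒ L via d/dx closure of L₀.
L = (400 + 128·x + 256·x^2) + (36 + 176·x + 192·x^2 + 256·x^3)·Dx + (100 + 32·x + 64·x^2)·Dx^2 + (9 + 44·x + 48·x^2 + 64·x^3)·Dx^3  (order 3).
h: a_k = -12, 32, -120, 512, -6152/3, 8192, -1474544/45, 131072, -165150728/315, 2097152, …
ICs: h(0) = -12, h′(0) = 32, h′′(0) = -240.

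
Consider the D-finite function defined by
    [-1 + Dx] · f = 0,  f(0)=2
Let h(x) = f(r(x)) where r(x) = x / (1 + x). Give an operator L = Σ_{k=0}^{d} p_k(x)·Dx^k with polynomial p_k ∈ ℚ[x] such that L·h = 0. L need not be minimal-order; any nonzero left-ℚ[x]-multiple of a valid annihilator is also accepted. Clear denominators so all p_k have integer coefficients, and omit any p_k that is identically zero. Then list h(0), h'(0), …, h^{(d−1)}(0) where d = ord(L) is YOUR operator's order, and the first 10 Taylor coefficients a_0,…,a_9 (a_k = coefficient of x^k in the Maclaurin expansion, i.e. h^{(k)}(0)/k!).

f: a_k = 2, 2, 1, 1/3, 1/12, 1/60, 1/360, 1/2520, 1/20160, 1/181440, …
f∘r: x↦r, Dx↦Dx/r' in L_f ⇒ L₀.
L = -1 + (1 + 2·x + x^2)·Dx  (order 1).
h: a_k = 2, 2, -1, 1/3, 1/12, -19/60, 151/360, -1091/2520, 7841/20160, -56519/181440, …
ICs: h(0) = 2.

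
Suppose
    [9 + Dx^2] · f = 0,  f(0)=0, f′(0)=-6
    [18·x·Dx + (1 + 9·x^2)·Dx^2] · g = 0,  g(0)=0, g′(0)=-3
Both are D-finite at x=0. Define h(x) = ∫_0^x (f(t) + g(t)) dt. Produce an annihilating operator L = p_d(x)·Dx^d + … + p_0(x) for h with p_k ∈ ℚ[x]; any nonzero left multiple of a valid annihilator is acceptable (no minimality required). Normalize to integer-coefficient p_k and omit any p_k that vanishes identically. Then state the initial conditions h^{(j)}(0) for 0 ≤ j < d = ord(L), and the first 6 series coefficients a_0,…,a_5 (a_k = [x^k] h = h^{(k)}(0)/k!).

L = (-1782·x + 20412·x^3 + 13122·x^5)·Dx^2 + (-9 + 567·x^2 + 6561·x^4 + 6561·x^6)·Dx^3 + (-198·x + 2268·x^3 + 1458·x^5)·Dx^4 + (-1 + 63·x^2 + 729·x^4 + 729·x^6)·Dx^5  (order 5).
h: a_k = 0, 0, -9/2, 0, 9/2, 0, …
ICs: h(0) = 0, h′(0) = 0, h′′(0) = -9, h′′′(0) = 0, h′′′′(0) = 108.

f: a_k = 0, -6, 0, 9, 0, -81/20, …
g: a_k = 0, -3, 0, 9, 0, -243/5, …
Sum ⇒ L₀ = lclm(L_f,L_g) in ℚ(x)⟨Dx⟩.
h=∫h₀ ⇒ L = L₀·Dx.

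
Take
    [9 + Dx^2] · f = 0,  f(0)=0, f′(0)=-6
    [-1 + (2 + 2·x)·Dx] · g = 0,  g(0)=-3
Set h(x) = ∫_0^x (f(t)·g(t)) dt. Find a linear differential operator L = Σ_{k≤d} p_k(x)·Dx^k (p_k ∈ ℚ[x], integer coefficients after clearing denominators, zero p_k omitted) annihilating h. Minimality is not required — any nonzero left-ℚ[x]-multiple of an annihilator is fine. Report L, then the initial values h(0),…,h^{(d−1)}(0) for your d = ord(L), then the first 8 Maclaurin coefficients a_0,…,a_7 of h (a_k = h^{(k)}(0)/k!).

L = (39 + 72·x + 36·x^2)·Dx + (-4 - 4·x)·Dx^2 + (4 + 8·x + 4·x^2)·Dx^3  (order 3).
h: a_k = 0, 0, 9, 3, -117/16, -99/40, 1581/640, 3123/4480, …
ICs: h(0) = 0, h′(0) = 0, h′′(0) = 18.

f: a_k = 0, -6, 0, 9, 0, -81/20, 0, 243/280, …
g: a_k = -3, -3/2, 3/8, -3/16, 15/128, -21/256, 63/1024, -99/2048, …
h₀=f·g: eliminate ⇒ L₀, order ≤ 2·1.
∫: right-multiply L₀ by Dx.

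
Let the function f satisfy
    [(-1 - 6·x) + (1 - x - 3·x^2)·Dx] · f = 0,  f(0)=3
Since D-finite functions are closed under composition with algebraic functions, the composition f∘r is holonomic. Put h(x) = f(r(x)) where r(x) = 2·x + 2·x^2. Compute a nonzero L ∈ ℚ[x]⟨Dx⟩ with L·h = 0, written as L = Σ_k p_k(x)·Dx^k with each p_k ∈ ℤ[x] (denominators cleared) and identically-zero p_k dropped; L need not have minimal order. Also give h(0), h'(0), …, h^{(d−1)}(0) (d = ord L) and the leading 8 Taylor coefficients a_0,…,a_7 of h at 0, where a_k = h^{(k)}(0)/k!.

f: a_k = 3, 3, 12, 21, 57, 120, 291, 651, …
f∘r: x↦r, Dx↦Dx/r' in L_f ⇒ L₀.
L = (2 + 28·x + 72·x^2 + 48·x^3) + (-1 + 2·x + 14·x^2 + 24·x^3 + 12·x^4)·Dx  (order 1).
h: a_k = 3, 6, 54, 264, 1464, 7992, 43464, 237120, …
ICs: h(0) = 3.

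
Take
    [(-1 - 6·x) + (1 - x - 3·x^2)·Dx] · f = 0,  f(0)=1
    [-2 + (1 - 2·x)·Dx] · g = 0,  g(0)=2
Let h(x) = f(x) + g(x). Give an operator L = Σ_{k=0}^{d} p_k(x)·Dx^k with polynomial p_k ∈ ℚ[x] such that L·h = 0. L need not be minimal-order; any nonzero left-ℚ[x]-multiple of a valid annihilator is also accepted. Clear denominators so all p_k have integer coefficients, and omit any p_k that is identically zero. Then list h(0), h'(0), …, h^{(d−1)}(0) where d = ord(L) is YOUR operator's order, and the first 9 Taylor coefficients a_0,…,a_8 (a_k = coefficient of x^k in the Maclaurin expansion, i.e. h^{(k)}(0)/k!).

f: a_k = 1, 1, 4, 7, 19, 40, 97, 217, 508, …
g: a_k = 2, 4, 8, 16, 32, 64, 128, 256, 512, …
L₀ := lclm(L_f,L_g); ord L₀ ≤ 1+1.
L = (8 - 36·x + 108·x^2 - 72·x^3) + (-2·x - 54·x^2 + 192·x^3 - 144·x^4)·Dx + (-1 + 9·x - 23·x^2 + 6·x^3 + 42·x^4 - 36·x^5)·Dx^2  (order 2).
h: a_k = 3, 5, 12, 23, 51, 104, 225, 473, 1020, …
ICs: h(0) = 3, h′(0) = 5.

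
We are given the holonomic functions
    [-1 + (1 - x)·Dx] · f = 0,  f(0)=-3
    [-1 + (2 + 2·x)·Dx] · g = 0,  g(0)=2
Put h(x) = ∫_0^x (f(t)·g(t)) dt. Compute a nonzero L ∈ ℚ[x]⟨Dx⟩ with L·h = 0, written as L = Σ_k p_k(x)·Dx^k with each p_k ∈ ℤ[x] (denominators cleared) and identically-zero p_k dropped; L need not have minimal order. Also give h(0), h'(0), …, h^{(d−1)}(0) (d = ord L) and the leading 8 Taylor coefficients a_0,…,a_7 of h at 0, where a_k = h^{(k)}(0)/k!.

f: a_k = -3, -3, -3, -3, -3, -3, -3, -3, …
g: a_k = 2, 1, -1/4, 1/8, -5/64, 7/128, -21/512, 33/1024, …
Product ⇒ symmetric product L₀, ord ≤ 1.
∫: right-multiply L₀ by Dx.
L = (3 + x)·Dx + (-2 + 2·x^2)·Dx^2  (order 2).
h: a_k = 0, -6, -9/2, -11/4, -69/32, -537/320, -365/256, -4317/3584, …
ICs: h(0) = 0, h′(0) = -6.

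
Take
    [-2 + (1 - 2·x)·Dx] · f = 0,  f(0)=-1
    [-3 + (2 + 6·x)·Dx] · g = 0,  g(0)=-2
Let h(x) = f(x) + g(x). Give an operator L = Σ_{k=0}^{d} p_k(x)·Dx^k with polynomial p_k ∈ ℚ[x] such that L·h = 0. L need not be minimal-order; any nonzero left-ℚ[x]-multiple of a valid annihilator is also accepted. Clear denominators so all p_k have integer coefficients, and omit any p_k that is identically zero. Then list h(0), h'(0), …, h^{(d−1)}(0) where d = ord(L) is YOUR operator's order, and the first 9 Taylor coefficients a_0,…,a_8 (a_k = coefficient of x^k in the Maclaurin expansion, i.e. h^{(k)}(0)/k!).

L = (-66 - 108·x) + (41 + 156·x + 324·x^2)·Dx + (-2 - 38·x - 24·x^2 + 216·x^3)·Dx^2  (order 2).
h: a_k = -3, -5, -7/4, -91/8, -619/64, -5797/128, -17459/512, -203243/1024, -1379635/16384, …
ICs: h(0) = -3, h′(0) = -5.

f: a_k = -1, -2, -4, -8, -16, -32, -64, -128, -256, …
g: a_k = -2, -3, 9/4, -27/8, 405/64, -1701/128, 15309/512, -72171/1024, 2814669/16384, …
Weyl lclm of L_f,L_g ⇒ L₀ (ord ≤ 2).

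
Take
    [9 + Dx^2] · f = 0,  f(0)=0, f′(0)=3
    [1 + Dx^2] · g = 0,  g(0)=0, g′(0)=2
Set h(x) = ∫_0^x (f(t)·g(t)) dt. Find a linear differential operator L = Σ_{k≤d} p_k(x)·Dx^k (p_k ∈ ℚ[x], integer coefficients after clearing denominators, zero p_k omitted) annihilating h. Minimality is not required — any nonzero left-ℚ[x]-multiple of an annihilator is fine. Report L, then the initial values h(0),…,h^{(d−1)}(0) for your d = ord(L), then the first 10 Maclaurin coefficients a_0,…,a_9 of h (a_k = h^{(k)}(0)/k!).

f: a_k = 0, 3, 0, -9/2, 0, 81/40, 0, -243/560, 0, 243/4480, …
g: a_k = 0, 2, 0, -1/3, 0, 1/60, 0, -1/2520, 0, 1/181440, …
Sym-product of L_f,L_g gives L₀ (≤ ord 4).
Integrate: L := L₀·Dx.
L = 64·Dx + 20·Dx^3 + Dx^5  (order 5).
h: a_k = 0, 0, 0, 2, 0, -2, 0, 4/5, 0, -34/189, …
ICs: h(0) = 0, h′(0) = 0, h′′(0) = 0, h′′′(0) = 12, h′′′′(0) = 0.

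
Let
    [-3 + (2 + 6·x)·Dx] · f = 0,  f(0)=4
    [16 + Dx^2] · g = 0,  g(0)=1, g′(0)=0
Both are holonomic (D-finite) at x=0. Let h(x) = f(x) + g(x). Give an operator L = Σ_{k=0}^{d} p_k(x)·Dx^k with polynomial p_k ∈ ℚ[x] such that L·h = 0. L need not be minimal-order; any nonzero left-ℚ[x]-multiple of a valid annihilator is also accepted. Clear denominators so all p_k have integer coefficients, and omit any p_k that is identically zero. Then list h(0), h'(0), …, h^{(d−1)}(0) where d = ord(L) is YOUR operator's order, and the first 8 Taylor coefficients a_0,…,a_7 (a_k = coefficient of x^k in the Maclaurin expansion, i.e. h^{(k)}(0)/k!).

L = (-4368 - 18432·x - 27648·x^2) + (1760 + 17568·x + 55296·x^2 + 55296·x^3)·Dx + (-273 - 1152·x - 1728·x^2)·Dx^2 + (110 + 1098·x + 3456·x^2 + 3456·x^3)·Dx^3  (order 3).
h: a_k = 5, 6, -25/2, 27/4, -191/96, 1701/64, -754441/11520, 72171/512, …
ICs: h(0) = 5, h′(0) = 6, h′′(0) = -25.

f: a_k = 4, 6, -9/2, 27/4, -405/32, 1701/64, -15309/256, 72171/512, …
g: a_k = 1, 0, -8, 0, 32/3, 0, -256/45, 0, …
Sum ⇒ L₀ = lclm(L_f,L_g) in ℚ(x)⟨Dx⟩.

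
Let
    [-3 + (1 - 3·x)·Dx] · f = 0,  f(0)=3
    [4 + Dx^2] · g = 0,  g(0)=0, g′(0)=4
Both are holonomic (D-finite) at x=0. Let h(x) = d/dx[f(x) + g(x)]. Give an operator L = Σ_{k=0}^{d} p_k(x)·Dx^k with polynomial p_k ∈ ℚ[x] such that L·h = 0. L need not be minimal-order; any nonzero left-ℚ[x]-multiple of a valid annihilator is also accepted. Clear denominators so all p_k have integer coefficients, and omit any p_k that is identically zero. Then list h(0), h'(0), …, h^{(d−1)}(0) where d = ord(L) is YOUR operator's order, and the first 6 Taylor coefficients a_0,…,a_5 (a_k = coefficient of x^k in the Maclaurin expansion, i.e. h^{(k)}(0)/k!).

L = (1344 - 288·x + 432·x^2) + (-116 + 396·x - 216·x^2 + 216·x^3)·Dx + (336 - 72·x + 108·x^2)·Dx^2 + (-29 + 99·x - 54·x^2 + 54·x^3)·Dx^3  (order 3).
h: a_k = 13, 54, 235, 972, 10943/3, 13122, …
ICs: h(0) = 13, h′(0) = 54, h′′(0) = 470.

f: a_k = 3, 9, 27, 81, 243, 729, …
g: a_k = 0, 4, 0, -8/3, 0, 8/15, …
Sum ⇒ L₀ = lclm(L_f,L_g) in ℚ(x)⟨Dx⟩.
Differentiate: ansatz ord ≤ ord L₀ ⇒ L.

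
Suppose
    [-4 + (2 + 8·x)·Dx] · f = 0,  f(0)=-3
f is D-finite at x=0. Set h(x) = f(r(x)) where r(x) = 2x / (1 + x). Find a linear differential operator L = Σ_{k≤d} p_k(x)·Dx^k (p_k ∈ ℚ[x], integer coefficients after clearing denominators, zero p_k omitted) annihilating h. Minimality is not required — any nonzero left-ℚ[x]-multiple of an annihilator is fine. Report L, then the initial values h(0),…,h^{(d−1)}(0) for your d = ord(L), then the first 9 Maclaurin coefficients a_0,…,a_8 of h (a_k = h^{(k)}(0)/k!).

f: a_k = -3, -6, 6, -12, 30, -84, 252, -792, 2574, …
Change of var in L_f (x↦r) gives L₀.
L = -4 + (1 + 10·x + 9·x^2)·Dx  (order 1).
h: a_k = -3, -12, 36, -156, 852, -5292, 35460, -249660, 1820340, …
ICs: h(0) = -3.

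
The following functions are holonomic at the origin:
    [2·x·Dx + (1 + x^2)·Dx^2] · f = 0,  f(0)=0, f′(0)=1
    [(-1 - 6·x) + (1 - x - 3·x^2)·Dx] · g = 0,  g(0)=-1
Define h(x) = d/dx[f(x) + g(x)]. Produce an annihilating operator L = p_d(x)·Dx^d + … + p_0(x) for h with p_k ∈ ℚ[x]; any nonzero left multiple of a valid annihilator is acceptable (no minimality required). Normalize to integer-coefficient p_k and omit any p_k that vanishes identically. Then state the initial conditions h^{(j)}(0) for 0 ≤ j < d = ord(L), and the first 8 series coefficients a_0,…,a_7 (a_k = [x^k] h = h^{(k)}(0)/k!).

f: a_k = 0, 1, 0, -1/3, 0, 1/5, 0, -1/7, …
g: a_k = -1, -1, -4, -7, -19, -40, -97, -217, …
Sum ⇒ L₀ = lclm(L_f,L_g) in ℚ(x)⟨Dx⟩.
Differentiate: ansatz ord ≤ ord L₀ ⇒ L.
L = (8 - 32·x - 300·x^2 - 504·x^3 - 1134·x^4 - 162·x^6) + (-22 - 148·x - 184·x^2 - 576·x^3 - 441·x^4 - 918·x^5 - 27·x^6 - 162·x^7)·Dx + (4 + 6·x + 18·x^2 - 60·x^3 - 85·x^4 - 75·x^5 - 126·x^6 - 9·x^7 - 27·x^8)·Dx^2  (order 2).
h: a_k = 0, -8, -22, -76, -199, -582, -1520, -4064, …
ICs: h(0) = 0, h′(0) = -8.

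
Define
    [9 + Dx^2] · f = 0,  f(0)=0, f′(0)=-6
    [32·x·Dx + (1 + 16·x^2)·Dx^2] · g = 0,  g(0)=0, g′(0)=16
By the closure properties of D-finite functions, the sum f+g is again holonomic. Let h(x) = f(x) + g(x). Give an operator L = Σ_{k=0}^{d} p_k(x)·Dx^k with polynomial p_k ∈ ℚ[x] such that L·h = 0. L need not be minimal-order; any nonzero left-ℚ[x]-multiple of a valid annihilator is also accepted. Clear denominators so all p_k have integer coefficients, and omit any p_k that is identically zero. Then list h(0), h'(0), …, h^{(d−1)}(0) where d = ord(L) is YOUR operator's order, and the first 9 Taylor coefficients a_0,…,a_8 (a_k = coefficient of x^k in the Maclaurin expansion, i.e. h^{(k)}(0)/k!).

L = (-52704·x + 967680·x^3 + 663552·x^5)·Dx + (-207 + 13104·x^2 + 283392·x^4 + 331776·x^6)·Dx^2 + (-5856·x + 107520·x^3 + 73728·x^5)·Dx^3 + (-23 + 1456·x^2 + 31488·x^4 + 36864·x^6)·Dx^4  (order 4).
h: a_k = 0, 10, 0, -229/3, 0, 16303/20, 0, -2621197/280, 0, …
ICs: h(0) = 0, h′(0) = 10, h′′(0) = 0, h′′′(0) = -458.

f: a_k = 0, -6, 0, 9, 0, -81/20, 0, 243/280, 0, …
g: a_k = 0, 16, 0, -256/3, 0, 4096/5, 0, -65536/7, 0, …
Sum ⇒ L₀ = lclm(L_f,L_g) in ℚ(x)⟨Dx⟩.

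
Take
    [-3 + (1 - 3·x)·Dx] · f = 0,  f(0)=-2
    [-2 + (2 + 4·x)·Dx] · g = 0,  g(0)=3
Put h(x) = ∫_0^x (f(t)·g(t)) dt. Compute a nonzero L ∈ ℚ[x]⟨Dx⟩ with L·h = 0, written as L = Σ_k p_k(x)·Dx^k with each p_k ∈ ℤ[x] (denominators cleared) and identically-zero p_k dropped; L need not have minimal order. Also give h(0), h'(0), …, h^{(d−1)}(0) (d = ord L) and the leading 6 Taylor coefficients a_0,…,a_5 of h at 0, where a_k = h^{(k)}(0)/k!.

f: a_k = -2, -6, -18, -54, -162, -486, …
g: a_k = 3, 3, -3/2, 3/2, -15/8, 21/8, …
f·g: L₀ = L_f ⊗_s L_g, ord ≤ 1·1.
h=∫h₀ ⇒ L = L₀·Dx.
L = (4 + 3·x)·Dx + (-1 + x + 6·x^2)·Dx^2  (order 2).
h: a_k = 0, -6, -12, -23, -105/2, -501/4, …
ICs: h(0) = 0, h′(0) = -6.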